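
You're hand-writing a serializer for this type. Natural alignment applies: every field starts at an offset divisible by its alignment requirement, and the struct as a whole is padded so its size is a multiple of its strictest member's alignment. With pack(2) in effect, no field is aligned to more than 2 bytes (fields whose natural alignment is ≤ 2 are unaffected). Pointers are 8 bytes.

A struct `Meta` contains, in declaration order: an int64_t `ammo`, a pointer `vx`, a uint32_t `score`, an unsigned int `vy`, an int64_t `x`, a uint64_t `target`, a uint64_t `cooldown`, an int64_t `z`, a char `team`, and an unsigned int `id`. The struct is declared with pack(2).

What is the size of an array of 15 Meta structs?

ammo at 0 (size 8, align 2) → ends 8
vx at 8 (size 8, align 2) → ends 16
score at 16 (size 4, align 2) → ends 20
vy at 20 (size 4, align 2) → ends 24
x at 24 (size 8, align 2) → ends 32
target at 32 (size 8, align 2) → ends 40
cooldown at 40 (size 8, align 2) → ends 48
z at 48 (size 8, align 2) → ends 56
team at 56 (size 1, align 1) → ends 57
pad 1 to align 2 for id
id at 58 (size 4, align 2) → ends 62
total 62 bytes, alignment 2
array of 15: 15 × 62 = 930

930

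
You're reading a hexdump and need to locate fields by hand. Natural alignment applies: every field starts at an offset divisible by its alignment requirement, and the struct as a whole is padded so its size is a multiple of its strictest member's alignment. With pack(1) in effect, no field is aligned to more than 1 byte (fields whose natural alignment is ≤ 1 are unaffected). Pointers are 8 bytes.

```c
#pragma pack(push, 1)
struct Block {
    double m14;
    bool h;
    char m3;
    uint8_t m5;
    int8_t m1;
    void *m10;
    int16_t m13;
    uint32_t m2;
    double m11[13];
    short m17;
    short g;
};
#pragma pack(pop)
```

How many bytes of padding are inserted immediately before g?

0

0..8  m14  (8B, 1-aligned)
8..9  h  (1B, 1-aligned)
9..10  m3  (1B, 1-aligned)
10..11  m5  (1B, 1-aligned)
11..12  m1  (1B, 1-aligned)
12..20  m10  (8B, 1-aligned)
20..22  m13  (2B, 1-aligned)
22..26  m2  (4B, 1-aligned)
26..130  m11  (104B, 1-aligned)
130..132  m17  (2B, 1-aligned)
132..134  g  (2B, 1-aligned)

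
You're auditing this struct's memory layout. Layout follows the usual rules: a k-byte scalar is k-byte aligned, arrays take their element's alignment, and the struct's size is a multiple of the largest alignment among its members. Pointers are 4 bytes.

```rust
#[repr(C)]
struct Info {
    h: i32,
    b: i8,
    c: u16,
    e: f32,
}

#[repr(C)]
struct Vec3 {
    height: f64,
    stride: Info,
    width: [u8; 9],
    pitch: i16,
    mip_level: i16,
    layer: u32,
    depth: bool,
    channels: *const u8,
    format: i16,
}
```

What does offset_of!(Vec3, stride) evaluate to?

8

Info: h at 0 (size 4, align 4) → ends 4; b at 4 (size 1, align 1) → ends 5; pad 1 to align 2 for c; c at 6 (size 2, align 2) → ends 8; e at 8 (size 4, align 4) → ends 12; total 12 bytes, alignment 4
height at 0 (size 8, align 8) → ends 8
stride at 8 (size 12, align 4) → ends 20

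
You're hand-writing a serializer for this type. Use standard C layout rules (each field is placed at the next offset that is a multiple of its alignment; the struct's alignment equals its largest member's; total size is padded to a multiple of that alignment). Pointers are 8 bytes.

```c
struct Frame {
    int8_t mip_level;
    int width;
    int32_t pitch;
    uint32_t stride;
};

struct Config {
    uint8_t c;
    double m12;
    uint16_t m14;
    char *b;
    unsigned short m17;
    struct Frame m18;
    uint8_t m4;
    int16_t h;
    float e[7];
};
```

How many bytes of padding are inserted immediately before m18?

2

Frame: 0..1  mip_level  (1B, 1-aligned); 1..4  -- padding (3B); 4..8  width  (4B, 4-aligned); 8..12  pitch  (4B, 4-aligned); 12..16  stride  (4B, 4-aligned); sizeof = 16, alignof = 4
0..1  c  (1B, 1-aligned)
1..8  -- padding (7B)
8..16  m12  (8B, 8-aligned)
16..18  m14  (2B, 2-aligned)
18..24  -- padding (6B)
24..32  b  (8B, 8-aligned)
32..34  m17  (2B, 2-aligned)
34..36  -- padding (2B)
36..52  m18  (16B, 4-aligned)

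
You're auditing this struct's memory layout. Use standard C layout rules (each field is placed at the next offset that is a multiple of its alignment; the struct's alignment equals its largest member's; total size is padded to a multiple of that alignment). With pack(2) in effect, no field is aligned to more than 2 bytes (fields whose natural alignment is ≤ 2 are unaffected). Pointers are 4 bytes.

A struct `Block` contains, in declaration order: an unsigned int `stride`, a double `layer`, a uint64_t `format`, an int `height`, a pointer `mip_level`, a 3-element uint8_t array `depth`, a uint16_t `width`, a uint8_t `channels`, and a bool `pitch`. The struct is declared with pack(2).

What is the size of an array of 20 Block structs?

720

0..4  stride  (4B, 2-aligned)
4..12  layer  (8B, 2-aligned)
12..20  format  (8B, 2-aligned)
20..24  height  (4B, 2-aligned)
24..28  mip_level  (4B, 2-aligned)
28..31  depth  (3B, 1-aligned)
31..32  -- padding (1B)
32..34  width  (2B, 2-aligned)
34..35  channels  (1B, 1-aligned)
35..36  pitch  (1B, 1-aligned)
sizeof = 36, alignof = 2
array of 20: 20 × 36 = 720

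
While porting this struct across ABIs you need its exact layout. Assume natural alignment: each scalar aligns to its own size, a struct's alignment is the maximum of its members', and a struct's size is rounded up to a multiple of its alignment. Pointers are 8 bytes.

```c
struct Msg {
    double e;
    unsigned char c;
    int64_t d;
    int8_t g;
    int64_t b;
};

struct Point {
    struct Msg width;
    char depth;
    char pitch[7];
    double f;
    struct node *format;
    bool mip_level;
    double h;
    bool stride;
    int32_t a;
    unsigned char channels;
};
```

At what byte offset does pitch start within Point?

Msg: e at 0 (size 8, align 8) → ends 8; c at 8 (size 1, align 1) → ends 9; pad 7 to align 8 for d; d at 16 (size 8, align 8) → ends 24; g at 24 (size 1, align 1) → ends 25; pad 7 to align 8 for b; b at 32 (size 8, align 8) → ends 40; total 40 bytes, alignment 8
width at 0 (size 40, align 8) → ends 40
depth at 40 (size 1, align 1) → ends 41
pitch at 41 (size 7, align 1) → ends 48

41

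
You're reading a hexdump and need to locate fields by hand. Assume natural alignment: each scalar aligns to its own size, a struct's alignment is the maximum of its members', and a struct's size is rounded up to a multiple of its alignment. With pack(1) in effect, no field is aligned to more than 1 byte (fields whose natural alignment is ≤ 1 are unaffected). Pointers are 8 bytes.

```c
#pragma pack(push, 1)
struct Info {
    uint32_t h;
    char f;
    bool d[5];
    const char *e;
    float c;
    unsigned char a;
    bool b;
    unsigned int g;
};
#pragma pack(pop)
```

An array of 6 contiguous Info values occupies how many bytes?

h at 0 (size 4, align 1) → ends 4
f at 4 (size 1, align 1) → ends 5
d at 5 (size 5, align 1) → ends 10
e at 10 (size 8, align 1) → ends 18
c at 18 (size 4, align 1) → ends 22
a at 22 (size 1, align 1) → ends 23
b at 23 (size 1, align 1) → ends 24
g at 24 (size 4, align 1) → ends 28
total 28 bytes, alignment 1
array of 6: 6 × 28 = 168

168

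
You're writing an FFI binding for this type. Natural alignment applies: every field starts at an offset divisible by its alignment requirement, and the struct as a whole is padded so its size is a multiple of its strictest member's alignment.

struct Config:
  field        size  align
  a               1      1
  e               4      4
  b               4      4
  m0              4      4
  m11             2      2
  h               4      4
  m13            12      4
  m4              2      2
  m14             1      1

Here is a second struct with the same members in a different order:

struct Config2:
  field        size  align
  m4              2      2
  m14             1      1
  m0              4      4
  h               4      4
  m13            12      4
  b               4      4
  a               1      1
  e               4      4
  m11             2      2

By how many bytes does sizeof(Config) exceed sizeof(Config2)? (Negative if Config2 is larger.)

0

0..1  a  (1B, 1-aligned)
1..4  -- padding (3B)
4..8  e  (4B, 4-aligned)
8..12  b  (4B, 4-aligned)
12..16  m0  (4B, 4-aligned)
16..18  m11  (2B, 2-aligned)
18..20  -- padding (2B)
20..24  h  (4B, 4-aligned)
24..36  m13  (12B, 4-aligned)
36..38  m4  (2B, 2-aligned)
38..39  m14  (1B, 1-aligned)
39..40  -- tail padding (1B)
sizeof = 40, alignof = 4
— Config2 —
0..2  m4  (2B, 2-aligned)
2..3  m14  (1B, 1-aligned)
3..4  -- padding (1B)
4..8  m0  (4B, 4-aligned)
8..12  h  (4B, 4-aligned)
12..24  m13  (12B, 4-aligned)
24..28  b  (4B, 4-aligned)
28..29  a  (1B, 1-aligned)
29..32  -- padding (3B)
32..36  e  (4B, 4-aligned)
36..38  m11  (2B, 2-aligned)
38..40  -- tail padding (2B)
sizeof = 40, alignof = 4
40 − 40 = 0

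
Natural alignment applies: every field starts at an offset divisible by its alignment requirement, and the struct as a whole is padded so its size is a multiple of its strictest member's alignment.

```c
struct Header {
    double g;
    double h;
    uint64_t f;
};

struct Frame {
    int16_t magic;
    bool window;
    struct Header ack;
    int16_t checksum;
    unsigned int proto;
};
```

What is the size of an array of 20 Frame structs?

Header: g at 0 (size 8, align 8) → ends 8; h at 8 (size 8, align 8) → ends 16; f at 16 (size 8, align 8) → ends 24; total 24 bytes, alignment 8
magic at 0 (size 2, align 2) → ends 2
window at 2 (size 1, align 1) → ends 3
pad 5 to align 8 for ack
ack at 8 (size 24, align 8) → ends 32
checksum at 32 (size 2, align 2) → ends 34
pad 2 to align 4 for proto
proto at 36 (size 4, align 4) → ends 40
total 40 bytes, alignment 8
array of 20: 20 × 40 = 800

800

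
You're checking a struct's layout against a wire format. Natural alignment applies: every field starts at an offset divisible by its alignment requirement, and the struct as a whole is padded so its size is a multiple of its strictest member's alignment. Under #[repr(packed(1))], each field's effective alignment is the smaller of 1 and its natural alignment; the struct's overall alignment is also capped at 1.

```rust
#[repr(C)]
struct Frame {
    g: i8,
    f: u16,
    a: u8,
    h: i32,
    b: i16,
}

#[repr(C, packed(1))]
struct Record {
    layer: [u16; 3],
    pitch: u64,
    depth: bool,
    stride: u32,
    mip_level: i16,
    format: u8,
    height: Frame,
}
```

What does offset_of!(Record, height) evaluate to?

Frame: 0..1  g  (1B, 1-aligned); 1..2  -- padding (1B); 2..4  f  (2B, 2-aligned); 4..5  a  (1B, 1-aligned); 5..8  -- padding (3B); 8..12  h  (4B, 4-aligned); 12..14  b  (2B, 2-aligned); 14..16  -- tail padding (2B); sizeof = 16, alignof = 4
0..6  layer  (6B, 1-aligned)
6..14  pitch  (8B, 1-aligned)
14..15  depth  (1B, 1-aligned)
15..19  stride  (4B, 1-aligned)
19..21  mip_level  (2B, 1-aligned)
21..22  format  (1B, 1-aligned)
22..38  height  (16B, 1-aligned)

22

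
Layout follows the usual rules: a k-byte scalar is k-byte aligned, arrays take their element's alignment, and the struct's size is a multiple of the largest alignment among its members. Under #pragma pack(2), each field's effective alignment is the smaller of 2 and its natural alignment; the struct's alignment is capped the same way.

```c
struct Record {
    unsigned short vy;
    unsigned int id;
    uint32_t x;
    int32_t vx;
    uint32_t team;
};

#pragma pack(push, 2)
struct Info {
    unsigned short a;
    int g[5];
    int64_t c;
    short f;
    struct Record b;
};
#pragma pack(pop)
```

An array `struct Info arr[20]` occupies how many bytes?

1040

Record: 0..2  vy  (2B, 2-aligned); 2..4  -- padding (2B); 4..8  id  (4B, 4-aligned); 8..12  x  (4B, 4-aligned); 12..16  vx  (4B, 4-aligned); 16..20  team  (4B, 4-aligned); sizeof = 20, alignof = 4
0..2  a  (2B, 2-aligned)
2..22  g  (20B, 2-aligned)
22..30  c  (8B, 2-aligned)
30..32  f  (2B, 2-aligned)
32..52  b  (20B, 2-aligned)
sizeof = 52, alignof = 2
array of 20: 20 × 52 = 1040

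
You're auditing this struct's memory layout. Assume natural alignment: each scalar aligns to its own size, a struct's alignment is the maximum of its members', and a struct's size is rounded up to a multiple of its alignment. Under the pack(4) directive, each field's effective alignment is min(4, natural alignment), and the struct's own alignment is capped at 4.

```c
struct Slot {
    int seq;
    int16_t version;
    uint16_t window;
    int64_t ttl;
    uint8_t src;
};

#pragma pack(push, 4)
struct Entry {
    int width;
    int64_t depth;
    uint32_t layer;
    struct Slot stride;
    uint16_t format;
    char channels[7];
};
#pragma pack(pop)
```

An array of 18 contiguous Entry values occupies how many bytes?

Slot: seq at 0 (size 4, align 4) → ends 4; version at 4 (size 2, align 2) → ends 6; window at 6 (size 2, align 2) → ends 8; ttl at 8 (size 8, align 8) → ends 16; src at 16 (size 1, align 1) → ends 17; tail pad 7 to reach multiple of 8; total 24 bytes, alignment 8
width at 0 (size 4, align 4) → ends 4
depth at 4 (size 8, align 4) → ends 12
layer at 12 (size 4, align 4) → ends 16
stride at 16 (size 24, align 4) → ends 40
format at 40 (size 2, align 2) → ends 42
channels at 42 (size 7, align 1) → ends 49
tail pad 3 to reach multiple of 4
total 52 bytes, alignment 4
array of 18: 18 × 52 = 936

936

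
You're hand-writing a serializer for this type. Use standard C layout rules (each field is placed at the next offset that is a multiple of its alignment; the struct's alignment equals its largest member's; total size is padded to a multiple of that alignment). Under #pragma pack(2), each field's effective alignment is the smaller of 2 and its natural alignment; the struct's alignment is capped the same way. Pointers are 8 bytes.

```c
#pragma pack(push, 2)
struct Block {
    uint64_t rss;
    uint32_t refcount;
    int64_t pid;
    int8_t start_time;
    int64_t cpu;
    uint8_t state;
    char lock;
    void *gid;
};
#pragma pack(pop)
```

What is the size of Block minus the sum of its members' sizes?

0..8  rss  (8B, 2-aligned)
8..12  refcount  (4B, 2-aligned)
12..20  pid  (8B, 2-aligned)
20..21  start_time  (1B, 1-aligned)
21..22  -- padding (1B)
22..30  cpu  (8B, 2-aligned)
30..31  state  (1B, 1-aligned)
31..32  lock  (1B, 1-aligned)
32..40  gid  (8B, 2-aligned)
sizeof = 40, alignof = 2
data bytes 39, size 40 → padding 1

1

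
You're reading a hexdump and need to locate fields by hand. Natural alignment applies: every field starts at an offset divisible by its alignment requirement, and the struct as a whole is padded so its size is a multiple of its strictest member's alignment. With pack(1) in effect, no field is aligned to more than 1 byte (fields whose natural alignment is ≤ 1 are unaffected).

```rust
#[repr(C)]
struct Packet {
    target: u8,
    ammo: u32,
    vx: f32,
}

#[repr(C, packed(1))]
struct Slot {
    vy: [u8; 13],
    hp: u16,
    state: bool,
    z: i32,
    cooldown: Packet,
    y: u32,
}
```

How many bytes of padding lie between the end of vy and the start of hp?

Packet: @0: target [1B, align 1] → 1; +3 pad (align 4); @4: ammo [4B, align 4] → 8; @8: vx [4B, align 4] → 12; size 12, align 4
@0: vy [13B, align 1] → 13
@13: hp [2B, align 1] → 15

0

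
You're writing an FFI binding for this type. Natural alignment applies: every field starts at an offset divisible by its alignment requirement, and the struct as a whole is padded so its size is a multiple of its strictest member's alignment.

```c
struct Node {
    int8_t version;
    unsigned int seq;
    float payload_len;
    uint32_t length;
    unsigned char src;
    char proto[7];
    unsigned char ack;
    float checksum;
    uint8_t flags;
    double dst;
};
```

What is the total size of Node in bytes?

48 bytes

0..1  version  (1B, 1-aligned)
1..4  -- padding (3B)
4..8  seq  (4B, 4-aligned)
8..12  payload_len  (4B, 4-aligned)
12..16  length  (4B, 4-aligned)
16..17  src  (1B, 1-aligned)
17..24  proto  (7B, 1-aligned)
24..25  ack  (1B, 1-aligned)
25..28  -- padding (3B)
28..32  checksum  (4B, 4-aligned)
32..33  flags  (1B, 1-aligned)
33..40  -- padding (7B)
40..48  dst  (8B, 8-aligned)
sizeof = 48, alignof = 8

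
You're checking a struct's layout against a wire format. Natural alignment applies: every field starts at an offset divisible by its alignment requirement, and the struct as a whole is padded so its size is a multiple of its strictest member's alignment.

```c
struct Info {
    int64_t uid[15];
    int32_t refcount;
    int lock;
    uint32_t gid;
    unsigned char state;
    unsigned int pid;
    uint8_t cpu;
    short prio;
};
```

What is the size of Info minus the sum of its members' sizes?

uid at 0 (size 120, align 8) → ends 120
refcount at 120 (size 4, align 4) → ends 124
lock at 124 (size 4, align 4) → ends 128
gid at 128 (size 4, align 4) → ends 132
state at 132 (size 1, align 1) → ends 133
pad 3 to align 4 for pid
pid at 136 (size 4, align 4) → ends 140
cpu at 140 (size 1, align 1) → ends 141
pad 1 to align 2 for prio
prio at 142 (size 2, align 2) → ends 144
total 144 bytes, alignment 8
data bytes 140, size 144 → padding 4

4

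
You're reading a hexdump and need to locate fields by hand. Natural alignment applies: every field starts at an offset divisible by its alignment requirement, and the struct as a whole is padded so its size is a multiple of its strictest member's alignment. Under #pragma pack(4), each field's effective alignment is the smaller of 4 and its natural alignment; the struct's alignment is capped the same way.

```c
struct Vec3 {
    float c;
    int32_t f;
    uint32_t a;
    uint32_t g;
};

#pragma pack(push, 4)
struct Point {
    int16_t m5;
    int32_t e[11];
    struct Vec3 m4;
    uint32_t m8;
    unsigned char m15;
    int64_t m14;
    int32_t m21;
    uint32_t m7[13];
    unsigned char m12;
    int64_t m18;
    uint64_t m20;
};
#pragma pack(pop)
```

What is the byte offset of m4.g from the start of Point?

60

Vec3: @0: c [4B, align 4] → 4; @4: f [4B, align 4] → 8; @8: a [4B, align 4] → 12; @12: g [4B, align 4] → 16; size 16, align 4
@0: m5 [2B, align 2] → 2
+2 pad (align 4)
@4: e [44B, align 4] → 48
@48: m4 [16B, align 4] → 64
within Vec3: g at 12
48 + 12 = 60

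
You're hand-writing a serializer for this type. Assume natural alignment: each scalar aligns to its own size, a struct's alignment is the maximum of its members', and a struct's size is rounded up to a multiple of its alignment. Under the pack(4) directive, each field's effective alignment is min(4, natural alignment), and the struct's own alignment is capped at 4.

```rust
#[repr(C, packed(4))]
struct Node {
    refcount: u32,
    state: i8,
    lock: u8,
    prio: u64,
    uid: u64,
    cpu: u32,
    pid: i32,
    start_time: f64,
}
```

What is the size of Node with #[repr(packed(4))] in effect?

40

0..4  refcount  (4B, 4-aligned)
4..5  state  (1B, 1-aligned)
5..6  lock  (1B, 1-aligned)
6..8  -- padding (2B)
8..16  prio  (8B, 4-aligned)
16..24  uid  (8B, 4-aligned)
24..28  cpu  (4B, 4-aligned)
28..32  pid  (4B, 4-aligned)
32..40  start_time  (8B, 4-aligned)
sizeof = 40, alignof = 4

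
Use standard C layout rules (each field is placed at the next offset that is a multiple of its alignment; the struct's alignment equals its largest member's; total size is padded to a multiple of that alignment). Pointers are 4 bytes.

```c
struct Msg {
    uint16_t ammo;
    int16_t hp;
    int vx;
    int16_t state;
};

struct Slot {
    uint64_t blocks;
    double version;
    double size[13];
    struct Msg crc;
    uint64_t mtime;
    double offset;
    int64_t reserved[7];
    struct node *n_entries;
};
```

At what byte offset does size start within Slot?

Msg: @0: ammo [2B, align 2] → 2; @2: hp [2B, align 2] → 4; @4: vx [4B, align 4] → 8; @8: state [2B, align 2] → 10; +2 tail pad (align 4); size 12, align 4
@0: blocks [8B, align 8] → 8
@8: version [8B, align 8] → 16
@16: size [104B, align 8] → 120

16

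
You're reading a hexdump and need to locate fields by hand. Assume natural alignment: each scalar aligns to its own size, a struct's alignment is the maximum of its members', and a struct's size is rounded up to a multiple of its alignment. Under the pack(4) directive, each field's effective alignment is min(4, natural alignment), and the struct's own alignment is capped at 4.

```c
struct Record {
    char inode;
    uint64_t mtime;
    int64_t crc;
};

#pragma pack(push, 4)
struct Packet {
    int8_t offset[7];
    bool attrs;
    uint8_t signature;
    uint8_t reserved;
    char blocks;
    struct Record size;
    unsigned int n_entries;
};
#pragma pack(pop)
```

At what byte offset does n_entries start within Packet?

36

Record: @0: inode [1B, align 1] → 1; +7 pad (align 8); @8: mtime [8B, align 8] → 16; @16: crc [8B, align 8] → 24; size 24, align 8
@0: offset [7B, align 1] → 7
@7: attrs [1B, align 1] → 8
@8: signature [1B, align 1] → 9
@9: reserved [1B, align 1] → 10
@10: blocks [1B, align 1] → 11
+1 pad (align 4)
@12: size [24B, align 4] → 36
@36: n_entries [4B, align 4] → 40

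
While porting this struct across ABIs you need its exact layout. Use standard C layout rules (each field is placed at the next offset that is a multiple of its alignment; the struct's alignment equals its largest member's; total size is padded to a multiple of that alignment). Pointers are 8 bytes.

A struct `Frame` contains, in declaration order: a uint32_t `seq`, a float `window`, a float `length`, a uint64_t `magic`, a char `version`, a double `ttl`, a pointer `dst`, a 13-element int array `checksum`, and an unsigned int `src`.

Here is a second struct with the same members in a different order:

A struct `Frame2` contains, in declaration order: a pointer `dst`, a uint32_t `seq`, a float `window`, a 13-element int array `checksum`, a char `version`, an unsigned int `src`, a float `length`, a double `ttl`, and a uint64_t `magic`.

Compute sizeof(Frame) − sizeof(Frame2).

8

seq at 0 (size 4, align 4) → ends 4
window at 4 (size 4, align 4) → ends 8
length at 8 (size 4, align 4) → ends 12
pad 4 to align 8 for magic
magic at 16 (size 8, align 8) → ends 24
version at 24 (size 1, align 1) → ends 25
pad 7 to align 8 for ttl
ttl at 32 (size 8, align 8) → ends 40
dst at 40 (size 8, align 8) → ends 48
checksum at 48 (size 52, align 4) → ends 100
src at 100 (size 4, align 4) → ends 104
total 104 bytes, alignment 8
— Frame2 —
dst at 0 (size 8, align 8) → ends 8
seq at 8 (size 4, align 4) → ends 12
window at 12 (size 4, align 4) → ends 16
checksum at 16 (size 52, align 4) → ends 68
version at 68 (size 1, align 1) → ends 69
pad 3 to align 4 for src
src at 72 (size 4, align 4) → ends 76
length at 76 (size 4, align 4) → ends 80
ttl at 80 (size 8, align 8) → ends 88
magic at 88 (size 8, align 8) → ends 96
total 96 bytes, alignment 8
104 − 96 = 8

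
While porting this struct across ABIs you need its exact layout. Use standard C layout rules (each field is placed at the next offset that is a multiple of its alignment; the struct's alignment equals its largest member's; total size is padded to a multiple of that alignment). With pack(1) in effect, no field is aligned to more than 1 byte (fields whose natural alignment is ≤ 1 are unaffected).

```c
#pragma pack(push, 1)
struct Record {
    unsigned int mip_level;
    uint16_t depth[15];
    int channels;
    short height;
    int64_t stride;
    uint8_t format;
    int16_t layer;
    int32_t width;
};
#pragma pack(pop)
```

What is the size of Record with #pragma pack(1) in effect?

55

mip_level at 0 (size 4, align 1) → ends 4
depth at 4 (size 30, align 1) → ends 34
channels at 34 (size 4, align 1) → ends 38
height at 38 (size 2, align 1) → ends 40
stride at 40 (size 8, align 1) → ends 48
format at 48 (size 1, align 1) → ends 49
layer at 49 (size 2, align 1) → ends 51
width at 51 (size 4, align 1) → ends 55
total 55 bytes, alignment 1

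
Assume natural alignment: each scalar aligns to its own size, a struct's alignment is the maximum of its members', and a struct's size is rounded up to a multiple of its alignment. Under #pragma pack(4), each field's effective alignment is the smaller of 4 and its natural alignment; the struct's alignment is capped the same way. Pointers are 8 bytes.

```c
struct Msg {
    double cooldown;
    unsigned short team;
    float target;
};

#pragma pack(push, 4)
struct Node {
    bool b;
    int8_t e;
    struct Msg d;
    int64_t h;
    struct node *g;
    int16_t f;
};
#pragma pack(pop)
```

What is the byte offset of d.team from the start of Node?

Msg: @0: cooldown [8B, align 8] → 8; @8: team [2B, align 2] → 10; +2 pad (align 4); @12: target [4B, align 4] → 16; size 16, align 8
@0: b [1B, align 1] → 1
@1: e [1B, align 1] → 2
+2 pad (align 4)
@4: d [16B, align 4] → 20
within Msg: team at 8
4 + 8 = 12

12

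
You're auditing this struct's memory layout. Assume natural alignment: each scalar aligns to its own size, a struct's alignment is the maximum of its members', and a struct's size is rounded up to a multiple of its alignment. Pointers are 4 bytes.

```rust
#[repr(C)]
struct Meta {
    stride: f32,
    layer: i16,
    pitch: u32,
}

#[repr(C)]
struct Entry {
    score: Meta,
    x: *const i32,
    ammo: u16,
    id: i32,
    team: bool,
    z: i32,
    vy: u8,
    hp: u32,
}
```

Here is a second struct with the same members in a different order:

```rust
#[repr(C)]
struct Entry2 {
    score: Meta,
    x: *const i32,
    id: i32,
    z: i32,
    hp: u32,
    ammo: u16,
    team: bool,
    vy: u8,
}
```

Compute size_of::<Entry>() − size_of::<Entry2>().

8

Meta: 0..4  stride  (4B, 4-aligned); 4..6  layer  (2B, 2-aligned); 6..8  -- padding (2B); 8..12  pitch  (4B, 4-aligned); sizeof = 12, alignof = 4
0..12  score  (12B, 4-aligned)
12..16  x  (4B, 4-aligned)
16..18  ammo  (2B, 2-aligned)
18..20  -- padding (2B)
20..24  id  (4B, 4-aligned)
24..25  team  (1B, 1-aligned)
25..28  -- padding (3B)
28..32  z  (4B, 4-aligned)
32..33  vy  (1B, 1-aligned)
33..36  -- padding (3B)
36..40  hp  (4B, 4-aligned)
sizeof = 40, alignof = 4
— Entry2 —
0..12  score  (12B, 4-aligned)
12..16  x  (4B, 4-aligned)
16..20  id  (4B, 4-aligned)
20..24  z  (4B, 4-aligned)
24..28  hp  (4B, 4-aligned)
28..30  ammo  (2B, 2-aligned)
30..31  team  (1B, 1-aligned)
31..32  vy  (1B, 1-aligned)
sizeof = 32, alignof = 4
40 − 32 = 8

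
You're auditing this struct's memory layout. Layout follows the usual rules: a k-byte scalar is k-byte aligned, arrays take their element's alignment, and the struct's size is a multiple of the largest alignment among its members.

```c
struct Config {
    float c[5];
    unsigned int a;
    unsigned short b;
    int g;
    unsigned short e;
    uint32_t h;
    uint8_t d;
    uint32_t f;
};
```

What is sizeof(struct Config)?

c at 0 (size 20, align 4) → ends 20
a at 20 (size 4, align 4) → ends 24
b at 24 (size 2, align 2) → ends 26
pad 2 to align 4 for g
g at 28 (size 4, align 4) → ends 32
e at 32 (size 2, align 2) → ends 34
pad 2 to align 4 for h
h at 36 (size 4, align 4) → ends 40
d at 40 (size 1, align 1) → ends 41
pad 3 to align 4 for f
f at 44 (size 4, align 4) → ends 48
total 48 bytes, alignment 4

48 bytes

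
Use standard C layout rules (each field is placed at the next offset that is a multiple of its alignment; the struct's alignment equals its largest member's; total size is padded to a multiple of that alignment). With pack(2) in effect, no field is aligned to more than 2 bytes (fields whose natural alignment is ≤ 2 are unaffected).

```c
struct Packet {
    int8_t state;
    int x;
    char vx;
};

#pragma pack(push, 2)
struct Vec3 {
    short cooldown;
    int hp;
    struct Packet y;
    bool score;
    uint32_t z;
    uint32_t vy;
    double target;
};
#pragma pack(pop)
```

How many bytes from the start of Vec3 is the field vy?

24

Packet: @0: state [1B, align 1] → 1; +3 pad (align 4); @4: x [4B, align 4] → 8; @8: vx [1B, align 1] → 9; +3 tail pad (align 4); size 12, align 4
@0: cooldown [2B, align 2] → 2
@2: hp [4B, align 2] → 6
@6: y [12B, align 2] → 18
@18: score [1B, align 1] → 19
+1 pad (align 2)
@20: z [4B, align 2] → 24
@24: vy [4B, align 2] → 28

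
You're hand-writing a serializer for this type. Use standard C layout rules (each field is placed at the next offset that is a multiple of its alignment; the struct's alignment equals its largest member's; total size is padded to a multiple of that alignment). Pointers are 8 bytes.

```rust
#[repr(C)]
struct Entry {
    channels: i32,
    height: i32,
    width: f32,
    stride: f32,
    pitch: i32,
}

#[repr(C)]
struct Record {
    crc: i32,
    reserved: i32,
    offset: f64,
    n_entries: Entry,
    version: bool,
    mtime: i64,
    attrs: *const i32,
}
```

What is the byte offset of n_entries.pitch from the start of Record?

32

Entry: channels at 0 (size 4, align 4) → ends 4; height at 4 (size 4, align 4) → ends 8; width at 8 (size 4, align 4) → ends 12; stride at 12 (size 4, align 4) → ends 16; pitch at 16 (size 4, align 4) → ends 20; total 20 bytes, alignment 4
crc at 0 (size 4, align 4) → ends 4
reserved at 4 (size 4, align 4) → ends 8
offset at 8 (size 8, align 8) → ends 16
n_entries at 16 (size 20, align 4) → ends 36
within Entry: pitch at 16
16 + 16 = 32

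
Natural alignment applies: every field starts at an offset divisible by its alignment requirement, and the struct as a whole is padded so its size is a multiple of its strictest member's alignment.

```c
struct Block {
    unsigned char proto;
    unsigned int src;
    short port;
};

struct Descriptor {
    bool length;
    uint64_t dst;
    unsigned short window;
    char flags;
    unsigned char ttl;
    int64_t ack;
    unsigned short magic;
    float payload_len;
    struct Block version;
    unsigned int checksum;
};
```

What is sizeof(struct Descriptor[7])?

Block: proto at 0 (size 1, align 1) → ends 1; pad 3 to align 4 for src; src at 4 (size 4, align 4) → ends 8; port at 8 (size 2, align 2) → ends 10; tail pad 2 to reach multiple of 4; total 12 bytes, alignment 4
length at 0 (size 1, align 1) → ends 1
pad 7 to align 8 for dst
dst at 8 (size 8, align 8) → ends 16
window at 16 (size 2, align 2) → ends 18
flags at 18 (size 1, align 1) → ends 19
ttl at 19 (size 1, align 1) → ends 20
pad 4 to align 8 for ack
ack at 24 (size 8, align 8) → ends 32
magic at 32 (size 2, align 2) → ends 34
pad 2 to align 4 for payload_len
payload_len at 36 (size 4, align 4) → ends 40
version at 40 (size 12, align 4) → ends 52
checksum at 52 (size 4, align 4) → ends 56
total 56 bytes, alignment 8
array of 7: 7 × 56 = 392

392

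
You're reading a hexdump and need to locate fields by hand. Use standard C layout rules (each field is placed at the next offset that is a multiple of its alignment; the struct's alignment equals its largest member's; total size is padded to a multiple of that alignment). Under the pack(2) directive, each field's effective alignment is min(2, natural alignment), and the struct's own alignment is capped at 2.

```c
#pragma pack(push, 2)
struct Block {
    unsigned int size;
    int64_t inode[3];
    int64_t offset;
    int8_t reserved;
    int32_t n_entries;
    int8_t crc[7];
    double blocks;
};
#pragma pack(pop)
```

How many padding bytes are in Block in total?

@0: size [4B, align 2] → 4
@4: inode [24B, align 2] → 28
@28: offset [8B, align 2] → 36
@36: reserved [1B, align 1] → 37
+1 pad (align 2)
@38: n_entries [4B, align 2] → 42
@42: crc [7B, align 1] → 49
+1 pad (align 2)
@50: blocks [8B, align 2] → 58
size 58, align 2
data bytes 56, size 58 → padding 2

2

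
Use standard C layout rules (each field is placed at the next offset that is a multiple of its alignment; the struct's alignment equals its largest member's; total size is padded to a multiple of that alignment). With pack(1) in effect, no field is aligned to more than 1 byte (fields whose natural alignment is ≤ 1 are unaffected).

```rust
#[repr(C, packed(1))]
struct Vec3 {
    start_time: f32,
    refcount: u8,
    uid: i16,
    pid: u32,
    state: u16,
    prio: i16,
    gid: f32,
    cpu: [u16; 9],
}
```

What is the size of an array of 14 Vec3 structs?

start_time at 0 (size 4, align 1) → ends 4
refcount at 4 (size 1, align 1) → ends 5
uid at 5 (size 2, align 1) → ends 7
pid at 7 (size 4, align 1) → ends 11
state at 11 (size 2, align 1) → ends 13
prio at 13 (size 2, align 1) → ends 15
gid at 15 (size 4, align 1) → ends 19
cpu at 19 (size 18, align 1) → ends 37
total 37 bytes, alignment 1
array of 14: 14 × 37 = 518

518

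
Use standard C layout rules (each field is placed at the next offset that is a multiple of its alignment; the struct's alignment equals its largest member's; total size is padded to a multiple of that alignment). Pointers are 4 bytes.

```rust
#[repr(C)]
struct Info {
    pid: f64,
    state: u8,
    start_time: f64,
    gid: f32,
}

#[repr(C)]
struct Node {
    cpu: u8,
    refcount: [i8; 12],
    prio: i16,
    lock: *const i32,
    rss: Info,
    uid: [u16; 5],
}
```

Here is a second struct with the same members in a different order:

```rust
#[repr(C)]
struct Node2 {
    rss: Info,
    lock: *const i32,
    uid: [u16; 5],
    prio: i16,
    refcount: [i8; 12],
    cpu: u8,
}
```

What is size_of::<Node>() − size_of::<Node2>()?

Info: 0..8  pid  (8B, 8-aligned); 8..9  state  (1B, 1-aligned); 9..16  -- padding (7B); 16..24  start_time  (8B, 8-aligned); 24..28  gid  (4B, 4-aligned); 28..32  -- tail padding (4B); sizeof = 32, alignof = 8
0..1  cpu  (1B, 1-aligned)
1..13  refcount  (12B, 1-aligned)
13..14  -- padding (1B)
14..16  prio  (2B, 2-aligned)
16..20  lock  (4B, 4-aligned)
20..24  -- padding (4B)
24..56  rss  (32B, 8-aligned)
56..66  uid  (10B, 2-aligned)
66..72  -- tail padding (6B)
sizeof = 72, alignof = 8
— Node2 —
0..32  rss  (32B, 8-aligned)
32..36  lock  (4B, 4-aligned)
36..46  uid  (10B, 2-aligned)
46..48  prio  (2B, 2-aligned)
48..60  refcount  (12B, 1-aligned)
60..61  cpu  (1B, 1-aligned)
61..64  -- tail padding (3B)
sizeof = 64, alignof = 8
72 − 64 = 8

8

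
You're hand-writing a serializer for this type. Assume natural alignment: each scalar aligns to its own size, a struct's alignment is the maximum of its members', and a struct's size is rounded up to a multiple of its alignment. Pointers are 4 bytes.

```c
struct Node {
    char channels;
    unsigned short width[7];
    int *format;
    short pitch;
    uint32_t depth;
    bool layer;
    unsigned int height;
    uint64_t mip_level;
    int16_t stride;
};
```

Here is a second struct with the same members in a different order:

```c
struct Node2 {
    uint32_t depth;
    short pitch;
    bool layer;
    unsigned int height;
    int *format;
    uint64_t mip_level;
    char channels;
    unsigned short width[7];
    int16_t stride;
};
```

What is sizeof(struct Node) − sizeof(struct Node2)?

@0: channels [1B, align 1] → 1
+1 pad (align 2)
@2: width [14B, align 2] → 16
@16: format [4B, align 4] → 20
@20: pitch [2B, align 2] → 22
+2 pad (align 4)
@24: depth [4B, align 4] → 28
@28: layer [1B, align 1] → 29
+3 pad (align 4)
@32: height [4B, align 4] → 36
+4 pad (align 8)
@40: mip_level [8B, align 8] → 48
@48: stride [2B, align 2] → 50
+6 tail pad (align 8)
size 56, align 8
— Node2 —
@0: depth [4B, align 4] → 4
@4: pitch [2B, align 2] → 6
@6: layer [1B, align 1] → 7
+1 pad (align 4)
@8: height [4B, align 4] → 12
@12: format [4B, align 4] → 16
@16: mip_level [8B, align 8] → 24
@24: channels [1B, align 1] → 25
+1 pad (align 2)
@26: width [14B, align 2] → 40
@40: stride [2B, align 2] → 42
+6 tail pad (align 8)
size 48, align 8
56 − 48 = 8

8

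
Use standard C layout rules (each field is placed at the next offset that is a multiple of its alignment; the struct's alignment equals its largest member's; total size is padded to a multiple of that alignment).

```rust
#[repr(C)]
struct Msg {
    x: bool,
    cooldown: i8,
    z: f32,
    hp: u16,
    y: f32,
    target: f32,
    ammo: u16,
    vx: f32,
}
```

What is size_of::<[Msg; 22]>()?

616

@0: x [1B, align 1] → 1
@1: cooldown [1B, align 1] → 2
+2 pad (align 4)
@4: z [4B, align 4] → 8
@8: hp [2B, align 2] → 10
+2 pad (align 4)
@12: y [4B, align 4] → 16
@16: target [4B, align 4] → 20
@20: ammo [2B, align 2] → 22
+2 pad (align 4)
@24: vx [4B, align 4] → 28
size 28, align 4
array of 22: 22 × 28 = 616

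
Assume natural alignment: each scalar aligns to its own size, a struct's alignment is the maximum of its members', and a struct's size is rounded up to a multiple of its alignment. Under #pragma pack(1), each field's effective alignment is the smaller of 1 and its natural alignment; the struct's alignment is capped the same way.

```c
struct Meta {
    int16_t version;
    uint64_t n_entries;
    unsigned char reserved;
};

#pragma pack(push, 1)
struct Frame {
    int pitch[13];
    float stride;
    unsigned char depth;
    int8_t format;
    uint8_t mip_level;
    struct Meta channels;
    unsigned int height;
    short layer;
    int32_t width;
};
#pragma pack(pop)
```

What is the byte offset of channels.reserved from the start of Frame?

Meta: version at 0 (size 2, align 2) → ends 2; pad 6 to align 8 for n_entries; n_entries at 8 (size 8, align 8) → ends 16; reserved at 16 (size 1, align 1) → ends 17; tail pad 7 to reach multiple of 8; total 24 bytes, alignment 8
pitch at 0 (size 52, align 1) → ends 52
stride at 52 (size 4, align 1) → ends 56
depth at 56 (size 1, align 1) → ends 57
format at 57 (size 1, align 1) → ends 58
mip_level at 58 (size 1, align 1) → ends 59
channels at 59 (size 24, align 1) → ends 83
within Meta: reserved at 16
59 + 16 = 75

75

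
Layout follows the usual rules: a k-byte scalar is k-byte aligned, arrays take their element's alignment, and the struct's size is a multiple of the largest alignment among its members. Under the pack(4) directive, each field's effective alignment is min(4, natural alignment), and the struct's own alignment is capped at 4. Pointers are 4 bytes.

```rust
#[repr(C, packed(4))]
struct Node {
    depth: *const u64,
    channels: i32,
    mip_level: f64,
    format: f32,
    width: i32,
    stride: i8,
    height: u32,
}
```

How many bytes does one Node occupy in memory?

depth at 0 (size 4, align 4) → ends 4
channels at 4 (size 4, align 4) → ends 8
mip_level at 8 (size 8, align 4) → ends 16
format at 16 (size 4, align 4) → ends 20
width at 20 (size 4, align 4) → ends 24
stride at 24 (size 1, align 1) → ends 25
pad 3 to align 4 for height
height at 28 (size 4, align 4) → ends 32
total 32 bytes, alignment 4

32 bytes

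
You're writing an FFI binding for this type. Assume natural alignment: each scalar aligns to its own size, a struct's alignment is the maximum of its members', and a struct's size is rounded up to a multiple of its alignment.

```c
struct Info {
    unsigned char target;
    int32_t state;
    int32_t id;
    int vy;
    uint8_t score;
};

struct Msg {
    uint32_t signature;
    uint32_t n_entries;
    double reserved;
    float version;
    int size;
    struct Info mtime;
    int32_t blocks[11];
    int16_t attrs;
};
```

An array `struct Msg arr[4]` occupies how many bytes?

Info: target at 0 (size 1, align 1) → ends 1; pad 3 to align 4 for state; state at 4 (size 4, align 4) → ends 8; id at 8 (size 4, align 4) → ends 12; vy at 12 (size 4, align 4) → ends 16; score at 16 (size 1, align 1) → ends 17; tail pad 3 to reach multiple of 4; total 20 bytes, alignment 4
signature at 0 (size 4, align 4) → ends 4
n_entries at 4 (size 4, align 4) → ends 8
reserved at 8 (size 8, align 8) → ends 16
version at 16 (size 4, align 4) → ends 20
size at 20 (size 4, align 4) → ends 24
mtime at 24 (size 20, align 4) → ends 44
blocks at 44 (size 44, align 4) → ends 88
attrs at 88 (size 2, align 2) → ends 90
tail pad 6 to reach multiple of 8
total 96 bytes, alignment 8
array of 4: 4 × 96 = 384

384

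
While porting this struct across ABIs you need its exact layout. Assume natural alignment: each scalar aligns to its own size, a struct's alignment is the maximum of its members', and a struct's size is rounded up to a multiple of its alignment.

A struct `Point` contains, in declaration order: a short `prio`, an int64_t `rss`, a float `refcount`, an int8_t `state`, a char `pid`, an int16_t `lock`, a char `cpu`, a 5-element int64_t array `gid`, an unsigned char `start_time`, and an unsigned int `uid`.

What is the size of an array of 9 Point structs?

720

0..2  prio  (2B, 2-aligned)
2..8  -- padding (6B)
8..16  rss  (8B, 8-aligned)
16..20  refcount  (4B, 4-aligned)
20..21  state  (1B, 1-aligned)
21..22  pid  (1B, 1-aligned)
22..24  lock  (2B, 2-aligned)
24..25  cpu  (1B, 1-aligned)
25..32  -- padding (7B)
32..72  gid  (40B, 8-aligned)
72..73  start_time  (1B, 1-aligned)
73..76  -- padding (3B)
76..80  uid  (4B, 4-aligned)
sizeof = 80, alignof = 8
array of 9: 9 × 80 = 720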